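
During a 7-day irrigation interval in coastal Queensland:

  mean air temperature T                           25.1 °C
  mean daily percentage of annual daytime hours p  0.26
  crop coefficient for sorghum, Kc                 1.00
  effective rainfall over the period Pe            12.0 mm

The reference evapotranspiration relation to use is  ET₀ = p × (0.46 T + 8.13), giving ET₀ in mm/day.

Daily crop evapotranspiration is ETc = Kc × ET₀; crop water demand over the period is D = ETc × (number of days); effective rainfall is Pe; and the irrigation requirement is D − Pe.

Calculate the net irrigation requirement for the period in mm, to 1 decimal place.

ET₀ = 0.26 × (0.46 × 25.1 + 8.13) = 0.26 × 19.676 = 5.1158 mm/d
ETc = Kc × ET₀ = 1.00 × 5.1158 = 5.1158 mm/d
Crop demand D = ETc × 7 d = 5.1158 × 7 = 35.811 mm
D − Pe = 35.811 − 12.0 = 23.811 mm

23.8 mm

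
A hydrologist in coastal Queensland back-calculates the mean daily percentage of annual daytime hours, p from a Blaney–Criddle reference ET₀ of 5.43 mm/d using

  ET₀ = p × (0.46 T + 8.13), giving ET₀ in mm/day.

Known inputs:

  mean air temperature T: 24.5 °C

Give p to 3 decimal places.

p = ET₀ / (0.46 T + 8.13) = 5.43 / (0.46 × 24.5 + 8.13) = 5.43 / 19.400 = 0.2799

0.280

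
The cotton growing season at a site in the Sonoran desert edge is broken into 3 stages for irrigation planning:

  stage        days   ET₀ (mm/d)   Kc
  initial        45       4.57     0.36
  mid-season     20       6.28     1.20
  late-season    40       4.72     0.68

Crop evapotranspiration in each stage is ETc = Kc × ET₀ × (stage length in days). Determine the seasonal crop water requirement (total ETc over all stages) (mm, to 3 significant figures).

353 mm

initial: 0.36 × 4.57 × 45 = 74.03 mm
mid-season: 1.20 × 6.28 × 20 = 150.72 mm
late-season: 0.68 × 4.72 × 40 = 128.38 mm
Seasonal total = 353.13 mm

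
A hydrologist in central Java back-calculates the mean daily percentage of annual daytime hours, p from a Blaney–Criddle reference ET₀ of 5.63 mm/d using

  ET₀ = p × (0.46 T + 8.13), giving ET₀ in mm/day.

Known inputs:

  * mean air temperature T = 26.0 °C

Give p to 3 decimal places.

p = ET₀ / (0.46 T + 8.13) = 5.63 / (0.46 × 26.0 + 8.13) = 5.63 / 20.090 = 0.2802

0.280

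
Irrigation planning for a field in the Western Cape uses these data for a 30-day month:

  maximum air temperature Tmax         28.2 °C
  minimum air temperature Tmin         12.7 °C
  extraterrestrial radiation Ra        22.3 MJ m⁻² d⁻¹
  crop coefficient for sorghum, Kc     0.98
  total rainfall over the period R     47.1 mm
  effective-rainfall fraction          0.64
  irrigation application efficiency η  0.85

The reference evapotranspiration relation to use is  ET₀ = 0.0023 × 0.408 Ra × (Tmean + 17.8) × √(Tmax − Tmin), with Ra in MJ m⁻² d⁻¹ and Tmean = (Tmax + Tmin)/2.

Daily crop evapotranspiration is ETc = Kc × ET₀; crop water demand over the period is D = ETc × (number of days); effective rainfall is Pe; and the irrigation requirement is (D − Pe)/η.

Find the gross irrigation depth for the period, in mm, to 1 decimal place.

73.5 mm

Tmean = (28.2 + 12.7)/2 = 20.45 °C
0.408 Ra = 0.408 × 22.3 = 9.0984 mm/d equivalent
ET₀ = 0.0023 × 9.0984 × (20.45 + 17.8) × √15.5 = 0.0023 × 9.0984 × 38.25 × 3.9370 = 3.1513 mm/d
ETc = Kc × ET₀ = 0.98 × 3.1513 = 3.0883 mm/d
Crop demand D = ETc × 30 d = 3.0883 × 30 = 92.649 mm
Pe = 0.64 × 47.1 = 30.144 mm
D − Pe = 92.649 − 30.144 = 62.505 mm
Gross irrigation = 62.505 / 0.85 = 73.535 mm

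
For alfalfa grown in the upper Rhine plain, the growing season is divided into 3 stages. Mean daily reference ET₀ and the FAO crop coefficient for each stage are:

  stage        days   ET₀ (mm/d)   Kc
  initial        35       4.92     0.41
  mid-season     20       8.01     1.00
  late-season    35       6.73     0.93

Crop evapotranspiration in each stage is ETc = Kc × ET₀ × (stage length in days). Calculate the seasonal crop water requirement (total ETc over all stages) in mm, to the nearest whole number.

initial: 0.41 × 4.92 × 35 = 70.60 mm
mid-season: 1.00 × 8.01 × 20 = 160.20 mm
late-season: 0.93 × 6.73 × 35 = 219.06 mm
Seasonal total = 449.86 mm

450 mm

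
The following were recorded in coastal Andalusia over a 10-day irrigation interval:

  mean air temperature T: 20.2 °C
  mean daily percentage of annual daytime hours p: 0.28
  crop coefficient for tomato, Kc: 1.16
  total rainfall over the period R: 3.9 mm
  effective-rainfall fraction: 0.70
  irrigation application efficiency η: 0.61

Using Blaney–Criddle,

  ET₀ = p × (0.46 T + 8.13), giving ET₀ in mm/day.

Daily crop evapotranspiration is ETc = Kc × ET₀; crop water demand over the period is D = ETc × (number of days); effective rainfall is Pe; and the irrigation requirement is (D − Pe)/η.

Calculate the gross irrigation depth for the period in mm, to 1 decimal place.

ET₀ = 0.28 × (0.46 × 20.2 + 8.13) = 0.28 × 17.422 = 4.8782 mm/d
ETc = Kc × ET₀ = 1.16 × 4.8782 = 5.6587 mm/d
Crop demand D = ETc × 10 d = 5.6587 × 10 = 56.587 mm
Pe = 0.70 × 3.9 = 2.730 mm
D − Pe = 56.587 − 2.730 = 53.857 mm
Gross irrigation = 53.857 / 0.61 = 88.290 mm

88.3 mm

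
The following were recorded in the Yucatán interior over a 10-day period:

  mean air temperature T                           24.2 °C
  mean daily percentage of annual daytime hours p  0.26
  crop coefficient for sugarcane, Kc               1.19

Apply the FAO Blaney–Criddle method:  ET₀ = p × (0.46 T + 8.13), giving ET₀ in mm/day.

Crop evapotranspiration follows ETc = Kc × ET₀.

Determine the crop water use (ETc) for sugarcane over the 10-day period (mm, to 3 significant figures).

ET₀ = 0.26 × (0.46 × 24.2 + 8.13) = 0.26 × 19.262 = 5.0081 mm/d
ETc = Kc × ET₀ = 1.19 × 5.0081 = 5.9596 mm/d
Over 10 days: 5.9596 × 10 = 59.596 mm

59.6 mm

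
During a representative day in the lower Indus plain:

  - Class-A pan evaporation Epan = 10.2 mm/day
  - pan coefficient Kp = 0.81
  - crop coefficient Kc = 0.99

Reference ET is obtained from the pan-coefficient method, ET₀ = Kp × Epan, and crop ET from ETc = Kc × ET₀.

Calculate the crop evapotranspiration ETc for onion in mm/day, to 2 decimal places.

8.18 mm/day

ET₀ = 0.81 × 10.2 = 8.2620 mm/d
ETc = Kc × ET₀ = 0.99 × 8.2620 = 8.1794 mm/d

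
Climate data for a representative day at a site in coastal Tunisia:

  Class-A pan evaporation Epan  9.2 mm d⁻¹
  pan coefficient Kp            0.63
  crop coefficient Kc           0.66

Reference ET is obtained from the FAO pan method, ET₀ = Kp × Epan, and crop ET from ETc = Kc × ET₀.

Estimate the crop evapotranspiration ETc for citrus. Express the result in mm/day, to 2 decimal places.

3.83 mm/day

ET₀ = 0.63 × 9.2 = 5.7960 mm/d
ETc = Kc × ET₀ = 0.66 × 5.7960 = 3.8254 mm/d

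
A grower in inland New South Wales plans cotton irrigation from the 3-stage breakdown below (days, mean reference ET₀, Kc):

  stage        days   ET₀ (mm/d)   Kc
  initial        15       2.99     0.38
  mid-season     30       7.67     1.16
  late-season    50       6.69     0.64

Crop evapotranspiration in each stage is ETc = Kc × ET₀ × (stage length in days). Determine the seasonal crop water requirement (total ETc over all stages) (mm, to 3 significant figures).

initial: 0.38 × 2.99 × 15 = 17.04 mm
mid-season: 1.16 × 7.67 × 30 = 266.92 mm
late-season: 0.64 × 6.69 × 50 = 214.08 mm
Seasonal total = 498.04 mm

498 mm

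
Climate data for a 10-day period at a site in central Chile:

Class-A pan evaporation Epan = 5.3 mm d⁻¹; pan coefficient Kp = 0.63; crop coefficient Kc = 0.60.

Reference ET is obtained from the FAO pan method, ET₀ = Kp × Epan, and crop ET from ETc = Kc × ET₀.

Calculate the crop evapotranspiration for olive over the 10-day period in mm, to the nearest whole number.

20 mm

ET₀ = 0.63 × 5.3 = 3.3390 mm/d
ETc = Kc × ET₀ = 0.60 × 3.3390 = 2.0034 mm/d
Over 10 days: 2.0034 × 10 = 20.034 mm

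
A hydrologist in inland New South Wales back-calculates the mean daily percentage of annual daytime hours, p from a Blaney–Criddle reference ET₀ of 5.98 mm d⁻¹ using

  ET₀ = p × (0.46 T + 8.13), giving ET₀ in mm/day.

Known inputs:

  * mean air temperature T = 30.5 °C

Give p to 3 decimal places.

p = ET₀ / (0.46 T + 8.13) = 5.98 / (0.46 × 30.5 + 8.13) = 5.98 / 22.160 = 0.2699

0.270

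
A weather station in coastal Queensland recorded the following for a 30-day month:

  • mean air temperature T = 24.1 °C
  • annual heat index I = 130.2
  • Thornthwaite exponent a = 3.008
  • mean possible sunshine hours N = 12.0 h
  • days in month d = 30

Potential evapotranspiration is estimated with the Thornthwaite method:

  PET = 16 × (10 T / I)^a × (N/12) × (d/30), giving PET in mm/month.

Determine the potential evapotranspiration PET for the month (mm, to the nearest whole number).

102 mm

10T/I = 10 × 24.1 / 130.2 = 1.8510
(10T/I)^a = 1.8510^3.008 = 6.3732
Uncorrected PET = 16 × 6.3732 = 101.971 mm
Correction = (N/12)(d/30) = (12.0/12)(30/30) = 1.0000
PET = 101.971 × 1.0000 = 101.971 mm/month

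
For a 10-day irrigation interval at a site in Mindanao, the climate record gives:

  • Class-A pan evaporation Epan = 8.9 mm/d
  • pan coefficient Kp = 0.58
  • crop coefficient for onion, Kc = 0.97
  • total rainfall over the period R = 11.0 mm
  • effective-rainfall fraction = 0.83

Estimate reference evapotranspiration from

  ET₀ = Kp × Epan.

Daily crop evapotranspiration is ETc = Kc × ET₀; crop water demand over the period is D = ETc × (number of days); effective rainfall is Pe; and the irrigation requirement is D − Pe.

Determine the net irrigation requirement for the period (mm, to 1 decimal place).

40.9 mm

ET₀ = 0.58 × 8.9 = 5.1620 mm/d
ETc = Kc × ET₀ = 0.97 × 5.1620 = 5.0071 mm/d
Crop demand D = ETc × 10 d = 5.0071 × 10 = 50.071 mm
Pe = 0.83 × 11.0 = 9.130 mm
D − Pe = 50.071 − 9.130 = 40.941 mm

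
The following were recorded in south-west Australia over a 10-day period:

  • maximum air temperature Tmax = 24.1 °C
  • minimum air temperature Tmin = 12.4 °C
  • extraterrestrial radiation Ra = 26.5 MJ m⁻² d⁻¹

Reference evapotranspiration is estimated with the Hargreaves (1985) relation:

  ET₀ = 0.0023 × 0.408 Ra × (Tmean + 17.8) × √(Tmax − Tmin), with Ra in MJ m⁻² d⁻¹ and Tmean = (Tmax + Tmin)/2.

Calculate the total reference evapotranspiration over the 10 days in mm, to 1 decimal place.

Tmean = (24.1 + 12.4)/2 = 18.25 °C
0.408 Ra = 0.408 × 26.5 = 10.8120 mm/d equivalent
ET₀ = 0.0023 × 10.8120 × (18.25 + 17.8) × √11.7 = 0.0023 × 10.8120 × 36.05 × 3.4205 = 3.0664 mm/d
Over 10 days: 3.0664 × 10 = 30.664 mm

30.7 mm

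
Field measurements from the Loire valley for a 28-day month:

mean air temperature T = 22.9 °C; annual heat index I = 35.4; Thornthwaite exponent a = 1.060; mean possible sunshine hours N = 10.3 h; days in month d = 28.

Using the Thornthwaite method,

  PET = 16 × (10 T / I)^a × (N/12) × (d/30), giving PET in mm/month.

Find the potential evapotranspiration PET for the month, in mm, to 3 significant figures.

92.7 mm

10T/I = 10 × 22.9 / 35.4 = 6.4689
(10T/I)^a = 6.4689^1.060 = 7.2357
Uncorrected PET = 16 × 7.2357 = 115.771 mm
Correction = (N/12)(d/30) = (10.3/12)(28/30) = 0.8011
PET = 115.771 × 0.8011 = 92.744 mm/month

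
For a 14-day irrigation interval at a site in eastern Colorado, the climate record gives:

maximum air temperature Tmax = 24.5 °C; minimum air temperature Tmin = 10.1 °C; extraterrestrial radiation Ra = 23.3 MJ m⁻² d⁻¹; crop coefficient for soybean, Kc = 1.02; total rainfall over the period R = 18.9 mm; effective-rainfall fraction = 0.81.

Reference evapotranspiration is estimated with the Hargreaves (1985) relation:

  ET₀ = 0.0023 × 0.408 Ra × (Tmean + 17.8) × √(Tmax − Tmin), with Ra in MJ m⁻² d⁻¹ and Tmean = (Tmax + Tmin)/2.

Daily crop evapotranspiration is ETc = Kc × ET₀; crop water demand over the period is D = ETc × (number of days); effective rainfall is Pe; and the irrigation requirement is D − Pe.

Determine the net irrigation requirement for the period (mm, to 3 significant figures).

26.3 mm

Tmean = (24.5 + 10.1)/2 = 17.30 °C
0.408 Ra = 0.408 × 23.3 = 9.5064 mm/d equivalent
ET₀ = 0.0023 × 9.5064 × (17.30 + 17.8) × √14.4 = 0.0023 × 9.5064 × 35.10 × 3.7947 = 2.9122 mm/d
ETc = Kc × ET₀ = 1.02 × 2.9122 = 2.9704 mm/d
Crop demand D = ETc × 14 d = 2.9704 × 14 = 41.586 mm
Pe = 0.81 × 18.9 = 15.309 mm
D − Pe = 41.586 − 15.309 = 26.277 mm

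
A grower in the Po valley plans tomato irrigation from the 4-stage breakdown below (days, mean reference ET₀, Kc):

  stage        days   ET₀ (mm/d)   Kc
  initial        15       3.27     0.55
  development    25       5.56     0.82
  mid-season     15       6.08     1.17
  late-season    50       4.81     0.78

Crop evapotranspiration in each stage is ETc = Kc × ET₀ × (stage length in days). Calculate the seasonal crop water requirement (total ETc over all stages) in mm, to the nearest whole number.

435 mm

initial: 0.55 × 3.27 × 15 = 26.98 mm
development: 0.82 × 5.56 × 25 = 113.98 mm
mid-season: 1.17 × 6.08 × 15 = 106.70 mm
late-season: 0.78 × 4.81 × 50 = 187.59 mm
Seasonal total = 435.25 mm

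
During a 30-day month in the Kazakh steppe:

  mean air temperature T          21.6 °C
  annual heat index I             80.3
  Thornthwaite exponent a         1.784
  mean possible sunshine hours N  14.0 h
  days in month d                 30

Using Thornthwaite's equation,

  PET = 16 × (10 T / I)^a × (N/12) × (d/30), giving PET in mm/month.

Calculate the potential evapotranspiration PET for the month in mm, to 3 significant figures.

10T/I = 10 × 21.6 / 80.3 = 2.6899
(10T/I)^a = 2.6899^1.784 = 5.8432
Uncorrected PET = 16 × 5.8432 = 93.491 mm
Correction = (N/12)(d/30) = (14.0/12)(30/30) = 1.1667
PET = 93.491 × 1.1667 = 109.076 mm/month

109 mm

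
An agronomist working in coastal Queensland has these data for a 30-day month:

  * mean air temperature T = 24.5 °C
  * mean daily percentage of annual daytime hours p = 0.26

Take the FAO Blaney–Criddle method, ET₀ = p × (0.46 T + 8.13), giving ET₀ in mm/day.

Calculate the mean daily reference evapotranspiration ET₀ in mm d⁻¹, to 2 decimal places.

5.04 mm d⁻¹

ET₀ = 0.26 × (0.46 × 24.5 + 8.13) = 0.26 × 19.400 = 5.0440 mm/d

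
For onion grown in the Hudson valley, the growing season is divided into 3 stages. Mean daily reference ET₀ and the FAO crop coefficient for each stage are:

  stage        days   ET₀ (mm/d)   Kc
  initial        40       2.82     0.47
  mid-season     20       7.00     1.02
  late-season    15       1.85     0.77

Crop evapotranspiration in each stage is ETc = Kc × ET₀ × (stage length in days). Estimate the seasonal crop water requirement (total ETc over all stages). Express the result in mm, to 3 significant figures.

initial: 0.47 × 2.82 × 40 = 53.02 mm
mid-season: 1.02 × 7.00 × 20 = 142.80 mm
late-season: 0.77 × 1.85 × 15 = 21.37 mm
Seasonal total = 217.19 mm

217 mm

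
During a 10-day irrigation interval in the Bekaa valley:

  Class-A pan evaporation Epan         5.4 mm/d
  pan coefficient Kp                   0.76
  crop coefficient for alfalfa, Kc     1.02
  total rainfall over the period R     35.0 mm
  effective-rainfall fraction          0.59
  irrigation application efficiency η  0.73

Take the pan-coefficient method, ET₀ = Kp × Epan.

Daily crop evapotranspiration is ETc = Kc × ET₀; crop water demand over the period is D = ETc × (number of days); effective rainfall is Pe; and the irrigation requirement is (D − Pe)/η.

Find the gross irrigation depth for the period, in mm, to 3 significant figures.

ET₀ = 0.76 × 5.4 = 4.1040 mm/d
ETc = Kc × ET₀ = 1.02 × 4.1040 = 4.1861 mm/d
Crop demand D = ETc × 10 d = 4.1861 × 10 = 41.861 mm
Pe = 0.59 × 35.0 = 20.650 mm
D − Pe = 41.861 − 20.650 = 21.211 mm
Gross irrigation = 21.211 / 0.73 = 29.056 mm

29.1 mm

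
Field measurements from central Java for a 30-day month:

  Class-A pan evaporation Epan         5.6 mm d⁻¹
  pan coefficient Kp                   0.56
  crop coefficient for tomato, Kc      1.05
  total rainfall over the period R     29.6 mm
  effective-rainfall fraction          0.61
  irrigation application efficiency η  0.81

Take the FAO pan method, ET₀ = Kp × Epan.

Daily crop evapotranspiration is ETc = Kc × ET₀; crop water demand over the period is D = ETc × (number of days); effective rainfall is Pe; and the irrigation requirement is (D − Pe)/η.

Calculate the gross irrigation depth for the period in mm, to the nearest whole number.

ET₀ = 0.56 × 5.6 = 3.1360 mm/d
ETc = Kc × ET₀ = 1.05 × 3.1360 = 3.2928 mm/d
Crop demand D = ETc × 30 d = 3.2928 × 30 = 98.784 mm
Pe = 0.61 × 29.6 = 18.056 mm
D − Pe = 98.784 − 18.056 = 80.728 mm
Gross irrigation = 80.728 / 0.81 = 99.664 mm

100 mm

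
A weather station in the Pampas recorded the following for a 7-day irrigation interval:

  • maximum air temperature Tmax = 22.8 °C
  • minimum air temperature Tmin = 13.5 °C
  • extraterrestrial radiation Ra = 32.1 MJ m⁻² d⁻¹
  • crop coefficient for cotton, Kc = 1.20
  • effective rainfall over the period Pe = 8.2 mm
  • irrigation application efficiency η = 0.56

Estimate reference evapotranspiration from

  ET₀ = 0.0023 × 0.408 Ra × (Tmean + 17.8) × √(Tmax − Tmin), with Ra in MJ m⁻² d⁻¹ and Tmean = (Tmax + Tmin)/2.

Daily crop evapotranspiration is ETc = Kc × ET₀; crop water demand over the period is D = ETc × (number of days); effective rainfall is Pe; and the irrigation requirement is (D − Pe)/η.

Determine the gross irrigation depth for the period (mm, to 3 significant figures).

Tmean = (22.8 + 13.5)/2 = 18.15 °C
0.408 Ra = 0.408 × 32.1 = 13.0968 mm/d equivalent
ET₀ = 0.0023 × 13.0968 × (18.15 + 17.8) × √9.3 = 0.0023 × 13.0968 × 35.95 × 3.0496 = 3.3024 mm/d
ETc = Kc × ET₀ = 1.20 × 3.3024 = 3.9629 mm/d
Crop demand D = ETc × 7 d = 3.9629 × 7 = 27.740 mm
D − Pe = 27.740 − 8.2 = 19.540 mm
Gross irrigation = 19.540 / 0.56 = 34.893 mm

34.9 mm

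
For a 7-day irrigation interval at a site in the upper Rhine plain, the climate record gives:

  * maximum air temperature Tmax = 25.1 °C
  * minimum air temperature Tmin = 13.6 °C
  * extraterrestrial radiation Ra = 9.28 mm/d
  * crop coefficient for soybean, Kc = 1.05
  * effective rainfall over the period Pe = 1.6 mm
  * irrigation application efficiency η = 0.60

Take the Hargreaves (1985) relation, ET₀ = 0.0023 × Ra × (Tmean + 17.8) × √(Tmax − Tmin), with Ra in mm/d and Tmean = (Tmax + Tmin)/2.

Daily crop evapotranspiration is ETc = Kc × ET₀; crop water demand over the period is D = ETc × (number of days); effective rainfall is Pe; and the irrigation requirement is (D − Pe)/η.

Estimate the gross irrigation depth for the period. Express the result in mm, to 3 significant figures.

Tmean = (25.1 + 13.6)/2 = 19.35 °C
ET₀ = 0.0023 × 9.28 × (19.35 + 17.8) × √11.5 = 0.0023 × 9.28 × 37.15 × 3.3912 = 2.6890 mm/d
ETc = Kc × ET₀ = 1.05 × 2.6890 = 2.8235 mm/d
Crop demand D = ETc × 7 d = 2.8235 × 7 = 19.765 mm
D − Pe = 19.765 − 1.6 = 18.165 mm
Gross irrigation = 18.165 / 0.60 = 30.275 mm

30.3 mm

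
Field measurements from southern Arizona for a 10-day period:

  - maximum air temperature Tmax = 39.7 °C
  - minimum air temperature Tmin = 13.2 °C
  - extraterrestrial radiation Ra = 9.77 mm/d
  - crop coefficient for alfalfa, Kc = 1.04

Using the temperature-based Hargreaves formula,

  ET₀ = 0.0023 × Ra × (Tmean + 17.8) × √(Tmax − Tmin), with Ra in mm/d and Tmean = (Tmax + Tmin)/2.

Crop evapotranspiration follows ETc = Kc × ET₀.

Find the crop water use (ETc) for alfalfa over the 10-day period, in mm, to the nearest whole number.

Tmean = (39.7 + 13.2)/2 = 26.45 °C
ET₀ = 0.0023 × 9.77 × (26.45 + 17.8) × √26.5 = 0.0023 × 9.77 × 44.25 × 5.1478 = 5.1187 mm/d
ETc = Kc × ET₀ = 1.04 × 5.1187 = 5.3234 mm/d
Over 10 days: 5.3234 × 10 = 53.234 mm

53 mm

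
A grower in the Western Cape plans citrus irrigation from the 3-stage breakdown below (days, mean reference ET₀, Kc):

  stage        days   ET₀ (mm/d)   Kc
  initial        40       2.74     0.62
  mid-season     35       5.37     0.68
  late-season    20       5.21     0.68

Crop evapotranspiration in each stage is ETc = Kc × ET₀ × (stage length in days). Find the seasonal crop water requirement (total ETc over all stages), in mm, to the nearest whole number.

267 mm

initial: 0.62 × 2.74 × 40 = 67.95 mm
mid-season: 0.68 × 5.37 × 35 = 127.81 mm
late-season: 0.68 × 5.21 × 20 = 70.86 mm
Seasonal total = 266.62 mm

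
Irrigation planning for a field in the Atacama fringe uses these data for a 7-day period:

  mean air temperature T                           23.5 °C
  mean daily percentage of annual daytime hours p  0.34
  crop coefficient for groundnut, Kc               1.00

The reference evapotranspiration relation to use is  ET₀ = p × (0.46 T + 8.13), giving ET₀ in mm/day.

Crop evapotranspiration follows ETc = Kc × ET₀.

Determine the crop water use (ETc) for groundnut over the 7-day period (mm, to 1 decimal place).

45.1 mm

ET₀ = 0.34 × (0.46 × 23.5 + 8.13) = 0.34 × 18.940 = 6.4396 mm/d
ETc = Kc × ET₀ = 1.00 × 6.4396 = 6.4396 mm/d
Over 7 days: 6.4396 × 7 = 45.077 mm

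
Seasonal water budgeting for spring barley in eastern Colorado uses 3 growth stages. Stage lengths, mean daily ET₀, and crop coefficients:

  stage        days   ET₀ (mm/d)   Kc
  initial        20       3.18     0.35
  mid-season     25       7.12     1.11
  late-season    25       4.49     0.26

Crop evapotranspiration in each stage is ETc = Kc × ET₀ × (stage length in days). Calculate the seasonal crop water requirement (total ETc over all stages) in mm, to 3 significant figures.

249 mm

initial: 0.35 × 3.18 × 20 = 22.26 mm
mid-season: 1.11 × 7.12 × 25 = 197.58 mm
late-season: 0.26 × 4.49 × 25 = 29.19 mm
Seasonal total = 249.03 mm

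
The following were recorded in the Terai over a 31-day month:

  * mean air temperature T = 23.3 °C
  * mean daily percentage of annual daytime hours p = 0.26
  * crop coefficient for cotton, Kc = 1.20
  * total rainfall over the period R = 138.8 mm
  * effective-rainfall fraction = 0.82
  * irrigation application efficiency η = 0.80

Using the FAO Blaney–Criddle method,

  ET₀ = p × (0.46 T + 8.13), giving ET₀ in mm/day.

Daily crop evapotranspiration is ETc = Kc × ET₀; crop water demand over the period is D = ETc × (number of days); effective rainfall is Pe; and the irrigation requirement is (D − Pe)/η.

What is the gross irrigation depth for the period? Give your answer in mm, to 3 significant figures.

85.6 mm

ET₀ = 0.26 × (0.46 × 23.3 + 8.13) = 0.26 × 18.848 = 4.9005 mm/d
ETc = Kc × ET₀ = 1.20 × 4.9005 = 5.8806 mm/d
Crop demand D = ETc × 31 d = 5.8806 × 31 = 182.299 mm
Pe = 0.82 × 138.8 = 113.816 mm
D − Pe = 182.299 − 113.816 = 68.483 mm
Gross irrigation = 68.483 / 0.80 = 85.604 mm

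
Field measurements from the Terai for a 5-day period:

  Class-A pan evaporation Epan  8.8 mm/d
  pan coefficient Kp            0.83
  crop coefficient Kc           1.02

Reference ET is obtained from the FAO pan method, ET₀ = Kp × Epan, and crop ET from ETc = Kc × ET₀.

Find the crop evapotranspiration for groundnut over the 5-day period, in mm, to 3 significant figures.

ET₀ = 0.83 × 8.8 = 7.3040 mm/d
ETc = Kc × ET₀ = 1.02 × 7.3040 = 7.4501 mm/d
Over 5 days: 7.4501 × 5 = 37.251 mm

37.3 mm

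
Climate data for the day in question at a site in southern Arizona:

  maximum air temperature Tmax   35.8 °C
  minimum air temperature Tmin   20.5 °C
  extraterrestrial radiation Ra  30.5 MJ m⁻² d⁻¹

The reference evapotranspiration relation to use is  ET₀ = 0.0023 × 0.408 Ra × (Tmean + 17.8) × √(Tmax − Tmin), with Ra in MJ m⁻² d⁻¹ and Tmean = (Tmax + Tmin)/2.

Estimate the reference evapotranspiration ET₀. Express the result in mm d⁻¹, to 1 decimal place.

5.1 mm d⁻¹

Tmean = (35.8 + 20.5)/2 = 28.15 °C
0.408 Ra = 0.408 × 30.5 = 12.4440 mm/d equivalent
ET₀ = 0.0023 × 12.4440 × (28.15 + 17.8) × √15.3 = 0.0023 × 12.4440 × 45.95 × 3.9115 = 5.1442 mm/d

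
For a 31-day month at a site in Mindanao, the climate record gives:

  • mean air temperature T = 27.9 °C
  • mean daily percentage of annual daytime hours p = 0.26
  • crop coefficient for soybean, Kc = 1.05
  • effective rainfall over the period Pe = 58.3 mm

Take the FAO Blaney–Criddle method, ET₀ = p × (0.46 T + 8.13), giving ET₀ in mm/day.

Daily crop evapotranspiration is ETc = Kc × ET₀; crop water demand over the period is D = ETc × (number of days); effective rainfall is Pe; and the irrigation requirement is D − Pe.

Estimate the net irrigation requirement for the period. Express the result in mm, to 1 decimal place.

119.1 mm

ET₀ = 0.26 × (0.46 × 27.9 + 8.13) = 0.26 × 20.964 = 5.4506 mm/d
ETc = Kc × ET₀ = 1.05 × 5.4506 = 5.7231 mm/d
Crop demand D = ETc × 31 d = 5.7231 × 31 = 177.416 mm
D − Pe = 177.416 − 58.3 = 119.116 mm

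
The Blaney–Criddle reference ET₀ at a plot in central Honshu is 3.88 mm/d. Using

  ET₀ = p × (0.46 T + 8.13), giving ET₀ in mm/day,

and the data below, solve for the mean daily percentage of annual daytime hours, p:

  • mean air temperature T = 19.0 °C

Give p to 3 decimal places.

p = ET₀ / (0.46 T + 8.13) = 3.88 / (0.46 × 19.0 + 8.13) = 3.88 / 16.870 = 0.2300

0.230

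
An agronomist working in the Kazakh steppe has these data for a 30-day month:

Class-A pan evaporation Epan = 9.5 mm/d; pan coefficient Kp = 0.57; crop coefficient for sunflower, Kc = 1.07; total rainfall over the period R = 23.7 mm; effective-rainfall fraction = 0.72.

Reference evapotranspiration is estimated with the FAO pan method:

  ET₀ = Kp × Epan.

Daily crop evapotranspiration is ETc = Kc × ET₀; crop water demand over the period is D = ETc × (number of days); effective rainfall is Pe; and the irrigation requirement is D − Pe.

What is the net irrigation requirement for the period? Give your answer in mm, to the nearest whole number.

ET₀ = 0.57 × 9.5 = 5.4150 mm/d
ETc = Kc × ET₀ = 1.07 × 5.4150 = 5.7941 mm/d
Crop demand D = ETc × 30 d = 5.7941 × 30 = 173.823 mm
Pe = 0.72 × 23.7 = 17.064 mm
D − Pe = 173.823 − 17.064 = 156.759 mm

157 mm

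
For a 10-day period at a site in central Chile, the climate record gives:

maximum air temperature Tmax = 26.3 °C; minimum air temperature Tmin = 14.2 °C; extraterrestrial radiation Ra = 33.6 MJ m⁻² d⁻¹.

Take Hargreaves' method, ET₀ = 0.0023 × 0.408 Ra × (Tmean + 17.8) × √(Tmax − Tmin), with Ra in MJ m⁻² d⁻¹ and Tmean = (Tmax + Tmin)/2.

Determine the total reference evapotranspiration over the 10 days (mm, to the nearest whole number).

Tmean = (26.3 + 14.2)/2 = 20.25 °C
0.408 Ra = 0.408 × 33.6 = 13.7088 mm/d equivalent
ET₀ = 0.0023 × 13.7088 × (20.25 + 17.8) × √12.1 = 0.0023 × 13.7088 × 38.05 × 3.4785 = 4.1732 mm/d
Over 10 days: 4.1732 × 10 = 41.732 mm

42 mm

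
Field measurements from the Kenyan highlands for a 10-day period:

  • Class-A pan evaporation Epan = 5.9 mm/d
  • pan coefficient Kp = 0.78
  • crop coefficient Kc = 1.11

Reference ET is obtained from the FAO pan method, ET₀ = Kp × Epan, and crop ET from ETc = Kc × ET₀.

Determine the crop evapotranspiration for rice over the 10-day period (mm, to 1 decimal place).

51.1 mm

ET₀ = 0.78 × 5.9 = 4.6020 mm/d
ETc = Kc × ET₀ = 1.11 × 4.6020 = 5.1082 mm/d
Over 10 days: 5.1082 × 10 = 51.082 mm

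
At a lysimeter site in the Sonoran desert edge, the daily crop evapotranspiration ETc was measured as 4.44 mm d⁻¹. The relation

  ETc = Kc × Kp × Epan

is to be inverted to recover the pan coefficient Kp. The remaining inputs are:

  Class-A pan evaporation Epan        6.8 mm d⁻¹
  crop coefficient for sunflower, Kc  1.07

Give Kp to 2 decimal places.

0.61

ETc = Kc × Kp × Epan  ⇒  Kp = ETc / (Kc × Epan)
Kp = 4.44 / (1.07 × 6.8) = 4.44 / 7.276 = 0.6102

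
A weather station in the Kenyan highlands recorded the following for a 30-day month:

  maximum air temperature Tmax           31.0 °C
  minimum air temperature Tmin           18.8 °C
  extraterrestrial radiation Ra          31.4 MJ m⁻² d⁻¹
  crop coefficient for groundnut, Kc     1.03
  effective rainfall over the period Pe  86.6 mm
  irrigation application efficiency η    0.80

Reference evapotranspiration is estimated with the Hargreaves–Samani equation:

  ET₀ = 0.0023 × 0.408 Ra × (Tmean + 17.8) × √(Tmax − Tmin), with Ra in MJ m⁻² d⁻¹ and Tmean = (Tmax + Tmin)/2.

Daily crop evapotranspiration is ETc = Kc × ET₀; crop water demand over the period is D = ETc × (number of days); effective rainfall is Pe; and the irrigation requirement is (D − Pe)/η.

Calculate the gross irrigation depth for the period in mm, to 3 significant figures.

61.5 mm

Tmean = (31.0 + 18.8)/2 = 24.90 °C
0.408 Ra = 0.408 × 31.4 = 12.8112 mm/d equivalent
ET₀ = 0.0023 × 12.8112 × (24.90 + 17.8) × √12.2 = 0.0023 × 12.8112 × 42.70 × 3.4928 = 4.3946 mm/d
ETc = Kc × ET₀ = 1.03 × 4.3946 = 4.5264 mm/d
Crop demand D = ETc × 30 d = 4.5264 × 30 = 135.792 mm
D − Pe = 135.792 − 86.6 = 49.192 mm
Gross irrigation = 49.192 / 0.80 = 61.490 mm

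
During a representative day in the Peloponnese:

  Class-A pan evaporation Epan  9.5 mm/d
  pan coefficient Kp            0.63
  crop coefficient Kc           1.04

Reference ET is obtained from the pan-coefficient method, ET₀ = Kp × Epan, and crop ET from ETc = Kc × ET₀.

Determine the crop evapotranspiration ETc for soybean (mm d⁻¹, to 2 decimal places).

6.22 mm d⁻¹

ET₀ = 0.63 × 9.5 = 5.9850 mm/d
ETc = Kc × ET₀ = 1.04 × 5.9850 = 6.2244 mm/d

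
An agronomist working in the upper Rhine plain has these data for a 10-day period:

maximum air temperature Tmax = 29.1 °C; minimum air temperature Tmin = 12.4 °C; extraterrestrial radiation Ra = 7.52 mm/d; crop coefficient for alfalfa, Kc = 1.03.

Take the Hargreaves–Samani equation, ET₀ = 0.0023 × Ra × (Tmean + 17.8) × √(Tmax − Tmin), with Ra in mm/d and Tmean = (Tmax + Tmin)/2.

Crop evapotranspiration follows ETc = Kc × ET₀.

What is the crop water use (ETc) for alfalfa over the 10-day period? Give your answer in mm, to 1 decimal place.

Tmean = (29.1 + 12.4)/2 = 20.75 °C
ET₀ = 0.0023 × 7.52 × (20.75 + 17.8) × √16.7 = 0.0023 × 7.52 × 38.55 × 4.0866 = 2.7248 mm/d
ETc = Kc × ET₀ = 1.03 × 2.7248 = 2.8065 mm/d
Over 10 days: 2.8065 × 10 = 28.065 mm

28.1 mm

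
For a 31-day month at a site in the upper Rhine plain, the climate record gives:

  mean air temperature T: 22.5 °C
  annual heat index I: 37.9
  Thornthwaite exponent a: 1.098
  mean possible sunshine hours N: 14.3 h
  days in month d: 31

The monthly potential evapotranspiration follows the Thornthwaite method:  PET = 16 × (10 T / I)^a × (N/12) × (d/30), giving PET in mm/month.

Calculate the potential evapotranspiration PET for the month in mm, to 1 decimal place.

139.3 mm

10T/I = 10 × 22.5 / 37.9 = 5.9367
(10T/I)^a = 5.9367^1.098 = 7.0689
Uncorrected PET = 16 × 7.0689 = 113.102 mm
Correction = (N/12)(d/30) = (14.3/12)(31/30) = 1.2314
PET = 113.102 × 1.2314 = 139.274 mm/month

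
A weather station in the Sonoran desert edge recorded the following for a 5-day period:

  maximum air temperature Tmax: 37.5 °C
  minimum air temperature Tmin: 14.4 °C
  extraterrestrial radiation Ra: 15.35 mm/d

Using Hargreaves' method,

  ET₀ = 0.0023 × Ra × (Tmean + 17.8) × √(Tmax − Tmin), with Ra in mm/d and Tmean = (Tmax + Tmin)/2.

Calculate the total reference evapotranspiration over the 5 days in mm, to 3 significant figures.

37.1 mm

Tmean = (37.5 + 14.4)/2 = 25.95 °C
ET₀ = 0.0023 × 15.35 × (25.95 + 17.8) × √23.1 = 0.0023 × 15.35 × 43.75 × 4.8062 = 7.4236 mm/d
Over 5 days: 7.4236 × 5 = 37.118 mm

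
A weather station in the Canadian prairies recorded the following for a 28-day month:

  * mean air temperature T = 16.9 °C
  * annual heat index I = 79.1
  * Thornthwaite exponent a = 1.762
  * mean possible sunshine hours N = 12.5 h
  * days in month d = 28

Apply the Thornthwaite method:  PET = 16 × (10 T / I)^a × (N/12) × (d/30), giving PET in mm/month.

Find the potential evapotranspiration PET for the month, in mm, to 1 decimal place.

59.3 mm

10T/I = 10 × 16.9 / 79.1 = 2.1365
(10T/I)^a = 2.1365^1.762 = 3.8101
Uncorrected PET = 16 × 3.8101 = 60.962 mm
Correction = (N/12)(d/30) = (12.5/12)(28/30) = 0.9722
PET = 60.962 × 0.9722 = 59.267 mm/month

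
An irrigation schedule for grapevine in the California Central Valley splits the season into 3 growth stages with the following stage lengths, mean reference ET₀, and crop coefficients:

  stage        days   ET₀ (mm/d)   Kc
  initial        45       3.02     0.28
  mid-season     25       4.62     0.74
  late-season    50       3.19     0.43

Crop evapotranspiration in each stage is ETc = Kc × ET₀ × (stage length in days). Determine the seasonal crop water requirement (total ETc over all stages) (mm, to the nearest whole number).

192 mm

initial: 0.28 × 3.02 × 45 = 38.05 mm
mid-season: 0.74 × 4.62 × 25 = 85.47 mm
late-season: 0.43 × 3.19 × 50 = 68.59 mm
Seasonal total = 192.11 mm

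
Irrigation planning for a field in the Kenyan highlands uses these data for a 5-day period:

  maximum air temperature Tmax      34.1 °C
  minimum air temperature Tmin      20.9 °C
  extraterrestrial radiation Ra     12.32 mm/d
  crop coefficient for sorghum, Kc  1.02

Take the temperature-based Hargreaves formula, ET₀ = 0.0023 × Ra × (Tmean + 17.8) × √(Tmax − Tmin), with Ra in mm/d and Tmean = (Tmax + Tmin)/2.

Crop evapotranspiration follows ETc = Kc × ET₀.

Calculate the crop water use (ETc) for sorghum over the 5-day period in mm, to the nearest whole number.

Tmean = (34.1 + 20.9)/2 = 27.50 °C
ET₀ = 0.0023 × 12.32 × (27.50 + 17.8) × √13.2 = 0.0023 × 12.32 × 45.30 × 3.6332 = 4.6637 mm/d
ETc = Kc × ET₀ = 1.02 × 4.6637 = 4.7570 mm/d
Over 5 days: 4.7570 × 5 = 23.785 mm

24 mm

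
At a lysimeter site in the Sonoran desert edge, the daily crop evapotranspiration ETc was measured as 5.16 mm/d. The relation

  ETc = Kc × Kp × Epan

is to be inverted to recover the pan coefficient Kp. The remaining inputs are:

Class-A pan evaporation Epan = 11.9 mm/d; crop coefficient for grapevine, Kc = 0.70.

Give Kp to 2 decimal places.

ETc = Kc × Kp × Epan  ⇒  Kp = ETc / (Kc × Epan)
Kp = 5.16 / (0.70 × 11.9) = 5.16 / 8.330 = 0.6194

0.62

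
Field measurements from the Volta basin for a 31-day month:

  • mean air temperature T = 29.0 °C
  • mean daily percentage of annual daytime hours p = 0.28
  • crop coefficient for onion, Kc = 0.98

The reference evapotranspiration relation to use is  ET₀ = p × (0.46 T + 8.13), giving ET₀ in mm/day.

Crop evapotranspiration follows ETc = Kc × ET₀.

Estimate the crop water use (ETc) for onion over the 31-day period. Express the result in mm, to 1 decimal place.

ET₀ = 0.28 × (0.46 × 29.0 + 8.13) = 0.28 × 21.470 = 6.0116 mm/d
ETc = Kc × ET₀ = 0.98 × 6.0116 = 5.8914 mm/d
Over 31 days: 5.8914 × 31 = 182.633 mm

182.6 mm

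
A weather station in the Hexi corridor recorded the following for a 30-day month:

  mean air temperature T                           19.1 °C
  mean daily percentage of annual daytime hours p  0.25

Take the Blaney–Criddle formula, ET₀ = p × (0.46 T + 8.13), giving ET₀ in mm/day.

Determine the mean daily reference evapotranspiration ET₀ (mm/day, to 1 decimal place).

ET₀ = 0.25 × (0.46 × 19.1 + 8.13) = 0.25 × 16.916 = 4.2290 mm/d

4.2 mm/day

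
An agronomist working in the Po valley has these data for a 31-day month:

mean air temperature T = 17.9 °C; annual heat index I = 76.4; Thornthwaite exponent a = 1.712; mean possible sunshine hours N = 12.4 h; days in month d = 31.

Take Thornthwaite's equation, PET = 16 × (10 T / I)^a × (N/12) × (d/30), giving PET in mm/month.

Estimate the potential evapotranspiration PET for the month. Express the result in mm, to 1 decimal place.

10T/I = 10 × 17.9 / 76.4 = 2.3429
(10T/I)^a = 2.3429^1.712 = 4.2955
Uncorrected PET = 16 × 4.2955 = 68.728 mm
Correction = (N/12)(d/30) = (12.4/12)(31/30) = 1.0678
PET = 68.728 × 1.0678 = 73.388 mm/month

73.4 mm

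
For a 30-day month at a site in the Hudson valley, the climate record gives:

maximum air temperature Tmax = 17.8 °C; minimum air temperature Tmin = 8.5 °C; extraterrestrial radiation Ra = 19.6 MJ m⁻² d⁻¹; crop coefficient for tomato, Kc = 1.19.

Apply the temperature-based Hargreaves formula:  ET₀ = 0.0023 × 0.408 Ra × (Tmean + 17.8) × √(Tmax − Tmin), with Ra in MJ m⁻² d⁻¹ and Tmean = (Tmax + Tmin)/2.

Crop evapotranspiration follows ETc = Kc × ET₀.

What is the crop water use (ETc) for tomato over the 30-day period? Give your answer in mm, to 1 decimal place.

62.0 mm

Tmean = (17.8 + 8.5)/2 = 13.15 °C
0.408 Ra = 0.408 × 19.6 = 7.9968 mm/d equivalent
ET₀ = 0.0023 × 7.9968 × (13.15 + 17.8) × √9.3 = 0.0023 × 7.9968 × 30.95 × 3.0496 = 1.7360 mm/d
ETc = Kc × ET₀ = 1.19 × 1.7360 = 2.0658 mm/d
Over 30 days: 2.0658 × 30 = 61.974 mm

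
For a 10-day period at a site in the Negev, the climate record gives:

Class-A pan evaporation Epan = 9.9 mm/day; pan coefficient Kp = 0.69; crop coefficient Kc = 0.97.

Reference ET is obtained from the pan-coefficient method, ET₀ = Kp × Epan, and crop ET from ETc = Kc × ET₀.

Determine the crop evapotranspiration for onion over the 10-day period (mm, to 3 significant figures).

ET₀ = 0.69 × 9.9 = 6.8310 mm/d
ETc = Kc × ET₀ = 0.97 × 6.8310 = 6.6261 mm/d
Over 10 days: 6.6261 × 10 = 66.261 mm

66.3 mm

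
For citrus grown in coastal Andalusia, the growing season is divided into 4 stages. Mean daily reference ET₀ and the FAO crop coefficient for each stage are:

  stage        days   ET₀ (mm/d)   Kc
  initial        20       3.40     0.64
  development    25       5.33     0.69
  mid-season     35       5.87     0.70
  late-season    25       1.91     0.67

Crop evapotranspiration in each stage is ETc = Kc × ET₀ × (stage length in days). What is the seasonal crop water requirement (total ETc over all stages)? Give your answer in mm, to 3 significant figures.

311 mm

initial: 0.64 × 3.40 × 20 = 43.52 mm
development: 0.69 × 5.33 × 25 = 91.94 mm
mid-season: 0.70 × 5.87 × 35 = 143.82 mm
late-season: 0.67 × 1.91 × 25 = 31.99 mm
Seasonal total = 311.27 mm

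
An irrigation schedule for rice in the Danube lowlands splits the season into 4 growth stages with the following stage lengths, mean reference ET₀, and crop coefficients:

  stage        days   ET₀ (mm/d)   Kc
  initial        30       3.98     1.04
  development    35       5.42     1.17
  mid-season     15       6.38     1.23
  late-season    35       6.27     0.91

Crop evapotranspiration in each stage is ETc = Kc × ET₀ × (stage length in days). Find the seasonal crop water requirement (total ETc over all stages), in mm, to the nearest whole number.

initial: 1.04 × 3.98 × 30 = 124.18 mm
development: 1.17 × 5.42 × 35 = 221.95 mm
mid-season: 1.23 × 6.38 × 15 = 117.71 mm
late-season: 0.91 × 6.27 × 35 = 199.70 mm
Seasonal total = 663.54 mm

664 mm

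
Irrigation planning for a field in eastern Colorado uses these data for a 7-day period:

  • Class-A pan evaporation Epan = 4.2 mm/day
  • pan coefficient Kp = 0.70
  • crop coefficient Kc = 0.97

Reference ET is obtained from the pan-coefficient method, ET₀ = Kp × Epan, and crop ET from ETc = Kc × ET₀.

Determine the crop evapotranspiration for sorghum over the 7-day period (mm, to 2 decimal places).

ET₀ = 0.70 × 4.2 = 2.9400 mm/d
ETc = Kc × ET₀ = 0.97 × 2.9400 = 2.8518 mm/d
Over 7 days: 2.8518 × 7 = 19.963 mm

19.96 mm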